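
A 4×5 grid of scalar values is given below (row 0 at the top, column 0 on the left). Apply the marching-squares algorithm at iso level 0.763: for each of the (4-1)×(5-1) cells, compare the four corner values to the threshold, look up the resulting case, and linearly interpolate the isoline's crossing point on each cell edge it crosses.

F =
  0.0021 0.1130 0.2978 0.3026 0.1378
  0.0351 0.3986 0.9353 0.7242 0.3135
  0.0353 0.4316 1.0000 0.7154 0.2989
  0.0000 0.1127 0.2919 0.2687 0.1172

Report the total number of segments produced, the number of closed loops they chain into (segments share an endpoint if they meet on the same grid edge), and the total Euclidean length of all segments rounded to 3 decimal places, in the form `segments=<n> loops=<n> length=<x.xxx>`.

segments=6 loops=1 length=4.716

cell (0,1): code 0100 → (0.730,2.000)–(1.000,1.679)
cell (0,2): code 1000 → (1.000,2.816)–(0.730,2.000)
cell (1,1): code 0110 → (1.000,1.679)–(2.000,1.583)
cell (1,2): code 1001 → (2.000,2.833)–(1.000,2.816)
cell (2,1): code 0010 → (2.000,1.583)–(2.335,2.000)
cell (2,2): code 0001 → (2.335,2.000)–(2.000,2.833)
total: 6 segments, chained into 1 closed loop(s), length Σ = 4.716339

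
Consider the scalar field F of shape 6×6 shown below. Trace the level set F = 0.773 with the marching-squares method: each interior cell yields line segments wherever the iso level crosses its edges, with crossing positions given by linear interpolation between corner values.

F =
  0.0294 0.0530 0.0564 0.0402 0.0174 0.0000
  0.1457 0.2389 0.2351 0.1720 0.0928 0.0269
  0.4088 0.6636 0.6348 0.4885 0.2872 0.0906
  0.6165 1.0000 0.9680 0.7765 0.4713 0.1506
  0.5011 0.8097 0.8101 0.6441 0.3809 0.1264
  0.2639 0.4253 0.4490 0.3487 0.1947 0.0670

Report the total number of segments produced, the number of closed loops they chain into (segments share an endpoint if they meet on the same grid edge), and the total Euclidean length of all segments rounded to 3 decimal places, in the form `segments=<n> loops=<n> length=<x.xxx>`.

segments=10 loops=1 length=6.850

cell (2,0): code 0100 → (2.325,1.000)–(3.000,0.408)
cell (2,1): code 1100 → (2.415,2.000)–(2.325,1.000)
cell (2,2): code 1100 → (2.988,3.000)–(2.415,2.000)
cell (2,3): code 1000 → (3.000,3.011)–(2.988,3.000)
cell (3,0): code 0110 → (3.000,0.408)–(4.000,0.881)
cell (3,2): code 1011 → (4.000,2.223)–(3.026,3.000)
cell (3,3): code 0001 → (3.026,3.000)–(3.000,3.011)
cell (4,0): code 0010 → (4.000,0.881)–(4.095,1.000)
cell (4,1): code 0011 → (4.095,1.000)–(4.103,2.000)
cell (4,2): code 0001 → (4.103,2.000)–(4.000,2.223)
total: 10 segments, chained into 1 closed loop(s), length Σ = 6.849750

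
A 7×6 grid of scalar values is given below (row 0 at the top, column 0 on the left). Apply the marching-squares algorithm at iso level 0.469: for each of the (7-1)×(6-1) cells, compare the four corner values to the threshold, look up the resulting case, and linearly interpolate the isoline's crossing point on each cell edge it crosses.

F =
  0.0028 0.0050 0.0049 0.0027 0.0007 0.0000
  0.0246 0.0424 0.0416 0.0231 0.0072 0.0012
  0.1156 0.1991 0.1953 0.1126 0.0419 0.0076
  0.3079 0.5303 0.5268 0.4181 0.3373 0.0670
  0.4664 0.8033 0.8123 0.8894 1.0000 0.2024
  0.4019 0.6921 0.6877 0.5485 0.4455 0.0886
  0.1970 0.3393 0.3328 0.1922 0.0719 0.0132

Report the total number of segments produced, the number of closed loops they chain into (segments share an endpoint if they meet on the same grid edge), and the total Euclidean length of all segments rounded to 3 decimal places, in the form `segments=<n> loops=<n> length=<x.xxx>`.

segments=14 loops=1 length=11.945

cell (2,0): code 0100 → (2.815,1.000)–(3.000,0.724)
cell (2,1): code 1100 → (2.826,2.000)–(2.815,1.000)
cell (2,2): code 1000 → (3.000,2.532)–(2.826,2.000)
cell (3,0): code 0110 → (3.000,0.724)–(4.000,0.008)
cell (3,2): code 1101 → (3.108,3.000)–(3.000,2.532)
cell (3,3): code 1100 → (3.199,4.000)–(3.108,3.000)
cell (3,4): code 1000 → (4.000,4.666)–(3.199,4.000)
cell (4,0): code 0110 → (4.000,0.008)–(5.000,0.231)
cell (4,3): code 1011 → (5.000,3.772)–(4.958,4.000)
cell (4,4): code 0001 → (4.958,4.000)–(4.000,4.666)
cell (5,0): code 0010 → (5.000,0.231)–(5.632,1.000)
cell (5,1): code 0011 → (5.632,1.000)–(5.616,2.000)
cell (5,2): code 0011 → (5.616,2.000)–(5.223,3.000)
cell (5,3): code 0001 → (5.223,3.000)–(5.000,3.772)
total: 14 segments, chained into 1 closed loop(s), length Σ = 11.944901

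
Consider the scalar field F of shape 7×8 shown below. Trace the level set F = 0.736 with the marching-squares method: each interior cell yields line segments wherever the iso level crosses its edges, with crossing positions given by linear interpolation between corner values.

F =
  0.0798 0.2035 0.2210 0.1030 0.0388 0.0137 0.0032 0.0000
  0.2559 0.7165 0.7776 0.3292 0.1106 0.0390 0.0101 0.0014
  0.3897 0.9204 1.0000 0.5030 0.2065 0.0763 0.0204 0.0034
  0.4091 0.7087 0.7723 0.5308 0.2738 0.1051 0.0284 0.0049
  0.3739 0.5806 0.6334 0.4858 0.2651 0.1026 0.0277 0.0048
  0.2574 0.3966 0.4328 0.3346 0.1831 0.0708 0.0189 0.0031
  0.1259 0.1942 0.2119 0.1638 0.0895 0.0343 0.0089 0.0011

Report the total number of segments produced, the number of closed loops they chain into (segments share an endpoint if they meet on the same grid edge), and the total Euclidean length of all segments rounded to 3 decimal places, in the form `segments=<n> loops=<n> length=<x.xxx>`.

cell (0,1): code 0100 → (0.925,2.000)–(1.000,1.319)
cell (0,2): code 1000 → (1.000,2.093)–(0.925,2.000)
cell (1,0): code 0100 → (1.096,1.000)–(2.000,0.653)
cell (1,1): code 1110 → (1.000,1.319)–(1.096,1.000)
cell (1,2): code 1001 → (2.000,2.531)–(1.000,2.093)
cell (2,0): code 0010 → (2.000,0.653)–(2.871,1.000)
cell (2,1): code 0111 → (2.871,1.000)–(3.000,1.429)
cell (2,2): code 1001 → (3.000,2.150)–(2.000,2.531)
cell (3,1): code 0010 → (3.000,1.429)–(3.261,2.000)
cell (3,2): code 0001 → (3.261,2.000)–(3.000,2.150)
total: 10 segments, chained into 1 closed loop(s), length Σ = 6.583234

segments=10 loops=1 length=6.583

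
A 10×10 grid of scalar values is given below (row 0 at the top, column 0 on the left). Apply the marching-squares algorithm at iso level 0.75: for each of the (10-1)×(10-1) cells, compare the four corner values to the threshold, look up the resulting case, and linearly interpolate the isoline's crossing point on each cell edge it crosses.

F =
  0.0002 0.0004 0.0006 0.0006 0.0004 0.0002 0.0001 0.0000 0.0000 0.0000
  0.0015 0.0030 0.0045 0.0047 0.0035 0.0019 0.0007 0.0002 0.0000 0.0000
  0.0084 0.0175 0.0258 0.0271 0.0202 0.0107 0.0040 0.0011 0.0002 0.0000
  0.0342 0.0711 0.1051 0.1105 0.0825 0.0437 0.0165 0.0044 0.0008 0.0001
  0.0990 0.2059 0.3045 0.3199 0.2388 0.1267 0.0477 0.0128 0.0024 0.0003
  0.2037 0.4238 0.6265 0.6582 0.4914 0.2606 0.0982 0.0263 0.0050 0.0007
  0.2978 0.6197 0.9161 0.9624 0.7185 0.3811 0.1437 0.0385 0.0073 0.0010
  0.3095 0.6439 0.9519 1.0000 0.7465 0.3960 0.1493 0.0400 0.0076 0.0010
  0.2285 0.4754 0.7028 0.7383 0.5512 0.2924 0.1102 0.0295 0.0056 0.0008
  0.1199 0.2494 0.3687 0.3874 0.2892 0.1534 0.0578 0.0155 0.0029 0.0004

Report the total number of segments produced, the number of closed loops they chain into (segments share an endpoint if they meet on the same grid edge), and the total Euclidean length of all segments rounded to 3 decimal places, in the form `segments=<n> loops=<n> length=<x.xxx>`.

cell (5,1): code 0100 → (5.426,2.000)–(6.000,1.440)
cell (5,2): code 1100 → (5.302,3.000)–(5.426,2.000)
cell (5,3): code 1000 → (6.000,3.871)–(5.302,3.000)
cell (6,1): code 0110 → (6.000,1.440)–(7.000,1.344)
cell (6,3): code 1001 → (7.000,3.986)–(6.000,3.871)
cell (7,1): code 0010 → (7.000,1.344)–(7.811,2.000)
cell (7,2): code 0011 → (7.811,2.000)–(7.955,3.000)
cell (7,3): code 0001 → (7.955,3.000)–(7.000,3.986)
total: 8 segments, chained into 1 closed loop(s), length Σ = 8.362815

segments=8 loops=1 length=8.363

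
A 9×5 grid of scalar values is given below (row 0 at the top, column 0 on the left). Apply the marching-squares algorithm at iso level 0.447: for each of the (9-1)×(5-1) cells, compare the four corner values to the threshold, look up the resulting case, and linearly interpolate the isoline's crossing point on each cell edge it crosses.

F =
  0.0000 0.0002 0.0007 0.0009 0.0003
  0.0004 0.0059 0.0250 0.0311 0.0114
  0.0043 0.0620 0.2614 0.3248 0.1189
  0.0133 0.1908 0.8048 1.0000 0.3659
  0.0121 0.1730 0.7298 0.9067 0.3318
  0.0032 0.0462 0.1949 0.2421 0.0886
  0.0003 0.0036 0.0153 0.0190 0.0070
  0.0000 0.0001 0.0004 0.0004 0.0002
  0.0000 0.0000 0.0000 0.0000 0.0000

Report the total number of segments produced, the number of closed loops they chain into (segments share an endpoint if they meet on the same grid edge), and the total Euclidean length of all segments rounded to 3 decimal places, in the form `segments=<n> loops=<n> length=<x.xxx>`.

cell (2,1): code 0100 → (2.342,2.000)–(3.000,1.417)
cell (2,2): code 1100 → (2.181,3.000)–(2.342,2.000)
cell (2,3): code 1000 → (3.000,3.872)–(2.181,3.000)
cell (3,1): code 0110 → (3.000,1.417)–(4.000,1.492)
cell (3,3): code 1001 → (4.000,3.800)–(3.000,3.872)
cell (4,1): code 0010 → (4.000,1.492)–(4.529,2.000)
cell (4,2): code 0011 → (4.529,2.000)–(4.692,3.000)
cell (4,3): code 0001 → (4.692,3.000)–(4.000,3.800)
total: 8 segments, chained into 1 closed loop(s), length Σ = 7.897505

segments=8 loops=1 length=7.898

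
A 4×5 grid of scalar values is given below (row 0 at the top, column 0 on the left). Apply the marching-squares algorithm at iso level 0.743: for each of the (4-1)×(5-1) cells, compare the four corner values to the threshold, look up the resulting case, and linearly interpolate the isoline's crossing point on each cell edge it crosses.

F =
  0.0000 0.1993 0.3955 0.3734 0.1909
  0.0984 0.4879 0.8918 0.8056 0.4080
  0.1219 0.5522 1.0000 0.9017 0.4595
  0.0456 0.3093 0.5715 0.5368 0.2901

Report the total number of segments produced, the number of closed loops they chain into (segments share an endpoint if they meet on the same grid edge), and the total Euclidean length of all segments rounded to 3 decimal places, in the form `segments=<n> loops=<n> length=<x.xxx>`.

cell (0,1): code 0100 → (0.700,2.000)–(1.000,1.632)
cell (0,2): code 1100 → (0.855,3.000)–(0.700,2.000)
cell (0,3): code 1000 → (1.000,3.157)–(0.855,3.000)
cell (1,1): code 0110 → (1.000,1.632)–(2.000,1.426)
cell (1,3): code 1001 → (2.000,3.359)–(1.000,3.157)
cell (2,1): code 0010 → (2.000,1.426)–(2.600,2.000)
cell (2,2): code 0011 → (2.600,2.000)–(2.435,3.000)
cell (2,3): code 0001 → (2.435,3.000)–(2.000,3.359)
total: 8 segments, chained into 1 closed loop(s), length Σ = 6.149337

segments=8 loops=1 length=6.149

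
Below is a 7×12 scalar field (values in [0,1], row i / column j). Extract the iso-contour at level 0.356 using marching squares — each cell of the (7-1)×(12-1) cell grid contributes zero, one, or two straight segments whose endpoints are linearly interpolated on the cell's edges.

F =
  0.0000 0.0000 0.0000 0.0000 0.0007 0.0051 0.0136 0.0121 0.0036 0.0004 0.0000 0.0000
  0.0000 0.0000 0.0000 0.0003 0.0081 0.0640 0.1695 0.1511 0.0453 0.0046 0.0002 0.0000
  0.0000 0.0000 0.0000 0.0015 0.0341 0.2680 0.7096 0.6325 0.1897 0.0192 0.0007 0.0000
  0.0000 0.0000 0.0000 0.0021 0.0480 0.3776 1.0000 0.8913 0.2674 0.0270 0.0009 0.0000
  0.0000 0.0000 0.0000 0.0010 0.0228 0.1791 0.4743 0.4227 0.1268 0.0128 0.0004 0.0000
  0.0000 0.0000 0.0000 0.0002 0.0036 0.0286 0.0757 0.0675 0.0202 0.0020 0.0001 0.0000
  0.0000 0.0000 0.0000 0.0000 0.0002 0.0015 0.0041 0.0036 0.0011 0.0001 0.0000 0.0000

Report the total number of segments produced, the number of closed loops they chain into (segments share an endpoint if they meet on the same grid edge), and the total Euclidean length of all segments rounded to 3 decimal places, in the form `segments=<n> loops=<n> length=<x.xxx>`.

cell (1,5): code 0100 → (1.345,6.000)–(2.000,5.199)
cell (1,6): code 1100 → (1.426,7.000)–(1.345,6.000)
cell (1,7): code 1000 → (2.000,7.624)–(1.426,7.000)
cell (2,4): code 0100 → (2.803,5.000)–(3.000,4.934)
cell (2,5): code 1110 → (2.000,5.199)–(2.803,5.000)
cell (2,7): code 1001 → (3.000,7.858)–(2.000,7.624)
cell (3,4): code 0010 → (3.000,4.934)–(3.109,5.000)
cell (3,5): code 0111 → (3.109,5.000)–(4.000,5.599)
cell (3,7): code 1001 → (4.000,7.225)–(3.000,7.858)
cell (4,5): code 0010 → (4.000,5.599)–(4.297,6.000)
cell (4,6): code 0011 → (4.297,6.000)–(4.188,7.000)
cell (4,7): code 0001 → (4.188,7.000)–(4.000,7.225)
total: 12 segments, chained into 1 closed loop(s), length Σ = 9.130042

segments=12 loops=1 length=9.130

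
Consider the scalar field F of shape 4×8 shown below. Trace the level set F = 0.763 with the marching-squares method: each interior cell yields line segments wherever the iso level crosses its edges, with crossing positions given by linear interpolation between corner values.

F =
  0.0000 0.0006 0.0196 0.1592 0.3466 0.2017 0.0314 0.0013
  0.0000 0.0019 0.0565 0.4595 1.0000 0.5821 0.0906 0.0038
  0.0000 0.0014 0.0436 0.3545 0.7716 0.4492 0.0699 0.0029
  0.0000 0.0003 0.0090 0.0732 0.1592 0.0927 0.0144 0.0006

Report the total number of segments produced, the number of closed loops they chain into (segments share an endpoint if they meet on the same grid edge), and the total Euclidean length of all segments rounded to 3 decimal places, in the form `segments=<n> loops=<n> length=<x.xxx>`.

cell (0,3): code 0100 → (0.637,4.000)–(1.000,3.562)
cell (0,4): code 1000 → (1.000,4.567)–(0.637,4.000)
cell (1,3): code 0110 → (1.000,3.562)–(2.000,3.979)
cell (1,4): code 1001 → (2.000,4.027)–(1.000,4.567)
cell (2,3): code 0010 → (2.000,3.979)–(2.014,4.000)
cell (2,4): code 0001 → (2.014,4.000)–(2.000,4.027)
total: 6 segments, chained into 1 closed loop(s), length Σ = 3.517842

segments=6 loops=1 length=3.518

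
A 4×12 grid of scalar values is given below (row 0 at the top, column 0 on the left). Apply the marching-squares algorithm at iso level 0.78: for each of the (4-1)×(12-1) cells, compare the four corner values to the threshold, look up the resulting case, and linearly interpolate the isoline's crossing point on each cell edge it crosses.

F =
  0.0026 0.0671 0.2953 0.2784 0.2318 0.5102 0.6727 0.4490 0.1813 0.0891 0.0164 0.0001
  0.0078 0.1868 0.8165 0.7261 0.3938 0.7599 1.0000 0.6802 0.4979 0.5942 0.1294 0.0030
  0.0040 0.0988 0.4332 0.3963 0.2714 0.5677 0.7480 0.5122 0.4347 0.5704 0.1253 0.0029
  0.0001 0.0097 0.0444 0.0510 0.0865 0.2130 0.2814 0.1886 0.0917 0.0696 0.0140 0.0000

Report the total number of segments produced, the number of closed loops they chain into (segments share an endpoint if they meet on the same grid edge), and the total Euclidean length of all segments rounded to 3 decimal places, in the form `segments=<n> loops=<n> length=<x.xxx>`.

segments=8 loops=2 length=5.502

cell (0,1): code 0100 → (0.930,2.000)–(1.000,1.942)
cell (0,2): code 1000 → (1.000,2.404)–(0.930,2.000)
cell (0,5): code 0100 → (0.328,6.000)–(1.000,5.084)
cell (0,6): code 1000 → (1.000,6.688)–(0.328,6.000)
cell (1,1): code 0010 → (1.000,1.942)–(1.095,2.000)
cell (1,2): code 0001 → (1.095,2.000)–(1.000,2.404)
cell (1,5): code 0010 → (1.000,5.084)–(1.873,6.000)
cell (1,6): code 0001 → (1.873,6.000)–(1.000,6.688)
total: 8 segments, chained into 2 closed loop(s), length Σ = 5.502288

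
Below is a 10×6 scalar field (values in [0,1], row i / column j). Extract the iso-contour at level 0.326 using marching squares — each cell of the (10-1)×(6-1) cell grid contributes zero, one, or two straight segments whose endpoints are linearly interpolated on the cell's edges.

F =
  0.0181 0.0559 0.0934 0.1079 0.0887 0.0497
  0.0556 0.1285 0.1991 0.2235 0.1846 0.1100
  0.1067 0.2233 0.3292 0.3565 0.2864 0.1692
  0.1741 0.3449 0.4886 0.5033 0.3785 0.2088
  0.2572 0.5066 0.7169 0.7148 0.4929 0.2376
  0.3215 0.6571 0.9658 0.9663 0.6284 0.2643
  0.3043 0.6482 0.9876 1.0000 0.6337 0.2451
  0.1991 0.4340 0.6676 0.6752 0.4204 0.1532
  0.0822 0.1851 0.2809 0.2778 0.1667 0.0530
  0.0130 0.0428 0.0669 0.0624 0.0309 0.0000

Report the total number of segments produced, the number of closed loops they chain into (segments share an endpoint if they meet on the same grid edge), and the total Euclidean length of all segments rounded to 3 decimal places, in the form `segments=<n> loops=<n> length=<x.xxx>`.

cell (1,1): code 0100 → (1.975,2.000)–(2.000,1.970)
cell (1,2): code 1100 → (1.771,3.000)–(1.975,2.000)
cell (1,3): code 1000 → (2.000,3.435)–(1.771,3.000)
cell (2,0): code 0100 → (2.845,1.000)–(3.000,0.889)
cell (2,1): code 1110 → (2.000,1.970)–(2.845,1.000)
cell (2,3): code 1101 → (2.430,4.000)–(2.000,3.435)
cell (2,4): code 1000 → (3.000,4.309)–(2.430,4.000)
cell (3,0): code 0110 → (3.000,0.889)–(4.000,0.276)
cell (3,4): code 1001 → (4.000,4.654)–(3.000,4.309)
cell (4,0): code 0110 → (4.000,0.276)–(5.000,0.013)
cell (4,4): code 1001 → (5.000,4.831)–(4.000,4.654)
cell (5,0): code 0110 → (5.000,0.013)–(6.000,0.063)
cell (5,4): code 1001 → (6.000,4.792)–(5.000,4.831)
cell (6,0): code 0110 → (6.000,0.063)–(7.000,0.540)
cell (6,4): code 1001 → (7.000,4.353)–(6.000,4.792)
cell (7,0): code 0010 → (7.000,0.540)–(7.434,1.000)
cell (7,1): code 0011 → (7.434,1.000)–(7.883,2.000)
cell (7,2): code 0011 → (7.883,2.000)–(7.879,3.000)
cell (7,3): code 0011 → (7.879,3.000)–(7.372,4.000)
cell (7,4): code 0001 → (7.372,4.000)–(7.000,4.353)
total: 20 segments, chained into 1 closed loop(s), length Σ = 17.231592

segments=20 loops=1 length=17.232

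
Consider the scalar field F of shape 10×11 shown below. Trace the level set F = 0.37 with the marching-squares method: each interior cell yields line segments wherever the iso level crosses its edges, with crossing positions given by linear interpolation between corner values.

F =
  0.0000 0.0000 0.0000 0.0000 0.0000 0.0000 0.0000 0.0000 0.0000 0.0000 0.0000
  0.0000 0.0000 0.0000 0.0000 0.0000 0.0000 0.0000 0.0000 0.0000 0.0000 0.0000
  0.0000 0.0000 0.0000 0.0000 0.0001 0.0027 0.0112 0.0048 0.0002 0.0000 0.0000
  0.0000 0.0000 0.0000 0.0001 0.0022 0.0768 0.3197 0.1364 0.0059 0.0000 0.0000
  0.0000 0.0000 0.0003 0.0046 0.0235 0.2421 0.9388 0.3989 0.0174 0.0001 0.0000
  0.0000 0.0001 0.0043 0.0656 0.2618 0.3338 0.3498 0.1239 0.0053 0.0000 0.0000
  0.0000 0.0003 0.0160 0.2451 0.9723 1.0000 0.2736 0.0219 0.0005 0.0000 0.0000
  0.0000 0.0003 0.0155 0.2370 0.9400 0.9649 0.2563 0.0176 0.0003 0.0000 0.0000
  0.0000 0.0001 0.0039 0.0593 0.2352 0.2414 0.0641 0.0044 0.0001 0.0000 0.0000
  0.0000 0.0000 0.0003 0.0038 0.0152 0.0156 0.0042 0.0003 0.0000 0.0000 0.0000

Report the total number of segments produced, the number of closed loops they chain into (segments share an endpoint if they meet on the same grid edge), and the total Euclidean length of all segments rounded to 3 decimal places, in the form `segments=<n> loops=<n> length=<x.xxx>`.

cell (3,5): code 0100 → (3.081,6.000)–(4.000,5.184)
cell (3,6): code 1100 → (3.890,7.000)–(3.081,6.000)
cell (3,7): code 1000 → (4.000,7.076)–(3.890,7.000)
cell (4,5): code 0010 → (4.000,5.184)–(4.966,6.000)
cell (4,6): code 0011 → (4.966,6.000)–(4.105,7.000)
cell (4,7): code 0001 → (4.105,7.000)–(4.000,7.076)
cell (5,3): code 0100 → (5.152,4.000)–(6.000,3.172)
cell (5,4): code 1100 → (5.054,5.000)–(5.152,4.000)
cell (5,5): code 1000 → (6.000,5.867)–(5.054,5.000)
cell (6,3): code 0110 → (6.000,3.172)–(7.000,3.189)
cell (6,5): code 1001 → (7.000,5.840)–(6.000,5.867)
cell (7,3): code 0010 → (7.000,3.189)–(7.809,4.000)
cell (7,4): code 0011 → (7.809,4.000)–(7.822,5.000)
cell (7,5): code 0001 → (7.822,5.000)–(7.000,5.840)
total: 14 segments, chained into 2 closed loop(s), length Σ = 14.156279

segments=14 loops=2 length=14.156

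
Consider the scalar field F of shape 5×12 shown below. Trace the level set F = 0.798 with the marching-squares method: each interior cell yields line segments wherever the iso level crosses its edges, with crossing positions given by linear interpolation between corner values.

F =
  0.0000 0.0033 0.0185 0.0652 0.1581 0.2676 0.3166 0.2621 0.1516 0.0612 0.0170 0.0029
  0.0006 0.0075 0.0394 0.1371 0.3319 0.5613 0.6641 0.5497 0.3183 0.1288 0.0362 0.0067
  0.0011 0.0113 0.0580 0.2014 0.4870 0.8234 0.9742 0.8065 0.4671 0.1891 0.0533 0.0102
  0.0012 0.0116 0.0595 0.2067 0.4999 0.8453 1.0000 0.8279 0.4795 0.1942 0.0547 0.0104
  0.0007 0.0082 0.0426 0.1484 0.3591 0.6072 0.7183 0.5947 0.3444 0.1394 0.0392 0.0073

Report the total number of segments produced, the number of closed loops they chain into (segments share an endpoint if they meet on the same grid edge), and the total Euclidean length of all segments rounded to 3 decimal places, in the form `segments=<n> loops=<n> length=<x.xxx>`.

cell (1,4): code 0100 → (1.903,5.000)–(2.000,4.924)
cell (1,5): code 1100 → (1.432,6.000)–(1.903,5.000)
cell (1,6): code 1100 → (1.967,7.000)–(1.432,6.000)
cell (1,7): code 1000 → (2.000,7.025)–(1.967,7.000)
cell (2,4): code 0110 → (2.000,4.924)–(3.000,4.863)
cell (2,7): code 1001 → (3.000,7.086)–(2.000,7.025)
cell (3,4): code 0010 → (3.000,4.863)–(3.199,5.000)
cell (3,5): code 0011 → (3.199,5.000)–(3.717,6.000)
cell (3,6): code 0011 → (3.717,6.000)–(3.128,7.000)
cell (3,7): code 0001 → (3.128,7.000)–(3.000,7.086)
total: 10 segments, chained into 1 closed loop(s), length Σ = 7.090211

segments=10 loops=1 length=7.090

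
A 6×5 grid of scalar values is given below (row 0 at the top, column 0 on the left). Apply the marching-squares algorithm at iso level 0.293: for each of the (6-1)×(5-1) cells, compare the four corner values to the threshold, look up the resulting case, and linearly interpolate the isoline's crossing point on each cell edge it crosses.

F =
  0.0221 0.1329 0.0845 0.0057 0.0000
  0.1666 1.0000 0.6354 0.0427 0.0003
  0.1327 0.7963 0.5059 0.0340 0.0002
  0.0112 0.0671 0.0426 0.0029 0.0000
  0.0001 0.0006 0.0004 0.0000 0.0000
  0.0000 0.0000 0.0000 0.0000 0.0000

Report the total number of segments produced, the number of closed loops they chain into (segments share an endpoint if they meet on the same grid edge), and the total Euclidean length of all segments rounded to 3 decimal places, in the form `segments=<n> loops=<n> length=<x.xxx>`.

segments=8 loops=1 length=7.752

cell (0,0): code 0100 → (0.185,1.000)–(1.000,0.152)
cell (0,1): code 1100 → (0.378,2.000)–(0.185,1.000)
cell (0,2): code 1000 → (1.000,2.578)–(0.378,2.000)
cell (1,0): code 0110 → (1.000,0.152)–(2.000,0.242)
cell (1,2): code 1001 → (2.000,2.451)–(1.000,2.578)
cell (2,0): code 0010 → (2.000,0.242)–(2.690,1.000)
cell (2,1): code 0011 → (2.690,1.000)–(2.460,2.000)
cell (2,2): code 0001 → (2.460,2.000)–(2.000,2.451)
total: 8 segments, chained into 1 closed loop(s), length Σ = 7.751528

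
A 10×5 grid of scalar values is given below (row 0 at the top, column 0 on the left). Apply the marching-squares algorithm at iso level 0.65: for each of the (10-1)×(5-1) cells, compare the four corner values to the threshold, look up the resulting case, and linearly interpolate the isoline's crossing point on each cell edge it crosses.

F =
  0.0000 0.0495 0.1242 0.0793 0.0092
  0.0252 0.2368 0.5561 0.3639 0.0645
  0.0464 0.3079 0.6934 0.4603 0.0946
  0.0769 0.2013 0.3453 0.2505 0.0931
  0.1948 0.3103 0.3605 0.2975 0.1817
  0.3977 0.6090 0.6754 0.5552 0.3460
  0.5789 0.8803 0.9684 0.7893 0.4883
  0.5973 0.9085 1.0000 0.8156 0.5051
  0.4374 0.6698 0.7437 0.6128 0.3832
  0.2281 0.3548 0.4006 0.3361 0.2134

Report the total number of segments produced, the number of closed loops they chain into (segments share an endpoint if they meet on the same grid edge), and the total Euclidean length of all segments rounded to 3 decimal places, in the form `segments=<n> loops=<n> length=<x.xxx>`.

segments=18 loops=2 length=11.589

cell (1,1): code 0100 → (1.684,2.000)–(2.000,1.887)
cell (1,2): code 1000 → (2.000,2.186)–(1.684,2.000)
cell (2,1): code 0010 → (2.000,1.887)–(2.125,2.000)
cell (2,2): code 0001 → (2.125,2.000)–(2.000,2.186)
cell (4,1): code 0100 → (4.919,2.000)–(5.000,1.617)
cell (4,2): code 1000 → (5.000,2.211)–(4.919,2.000)
cell (5,0): code 0100 → (5.151,1.000)–(6.000,0.236)
cell (5,1): code 1110 → (5.000,1.617)–(5.151,1.000)
cell (5,2): code 1101 → (5.405,3.000)–(5.000,2.211)
cell (5,3): code 1000 → (6.000,3.463)–(5.405,3.000)
cell (6,0): code 0110 → (6.000,0.236)–(7.000,0.169)
cell (6,3): code 1001 → (7.000,3.533)–(6.000,3.463)
cell (7,0): code 0110 → (7.000,0.169)–(8.000,0.915)
cell (7,2): code 1011 → (8.000,2.716)–(7.817,3.000)
cell (7,3): code 0001 → (7.817,3.000)–(7.000,3.533)
cell (8,0): code 0010 → (8.000,0.915)–(8.063,1.000)
cell (8,1): code 0011 → (8.063,1.000)–(8.273,2.000)
cell (8,2): code 0001 → (8.273,2.000)–(8.000,2.716)
total: 18 segments, chained into 2 closed loop(s), length Σ = 11.589212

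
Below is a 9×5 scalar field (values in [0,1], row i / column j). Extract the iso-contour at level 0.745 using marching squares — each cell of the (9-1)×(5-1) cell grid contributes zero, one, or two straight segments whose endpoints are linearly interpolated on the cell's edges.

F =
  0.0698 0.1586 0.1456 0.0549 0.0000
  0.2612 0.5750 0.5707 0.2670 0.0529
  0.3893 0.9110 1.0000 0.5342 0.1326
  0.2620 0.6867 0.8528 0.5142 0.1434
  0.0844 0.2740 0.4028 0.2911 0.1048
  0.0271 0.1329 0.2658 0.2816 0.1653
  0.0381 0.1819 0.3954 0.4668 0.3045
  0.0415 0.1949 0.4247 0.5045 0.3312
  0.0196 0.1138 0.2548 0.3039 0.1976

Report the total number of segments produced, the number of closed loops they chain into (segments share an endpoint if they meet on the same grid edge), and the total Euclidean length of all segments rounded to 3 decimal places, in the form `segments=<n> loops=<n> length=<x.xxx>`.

segments=8 loops=1 length=5.759

cell (1,0): code 0100 → (1.506,1.000)–(2.000,0.682)
cell (1,1): code 1100 → (1.406,2.000)–(1.506,1.000)
cell (1,2): code 1000 → (2.000,2.547)–(1.406,2.000)
cell (2,0): code 0010 → (2.000,0.682)–(2.740,1.000)
cell (2,1): code 0111 → (2.740,1.000)–(3.000,1.351)
cell (2,2): code 1001 → (3.000,2.318)–(2.000,2.547)
cell (3,1): code 0010 → (3.000,1.351)–(3.240,2.000)
cell (3,2): code 0001 → (3.240,2.000)–(3.000,2.318)
total: 8 segments, chained into 1 closed loop(s), length Σ = 5.758892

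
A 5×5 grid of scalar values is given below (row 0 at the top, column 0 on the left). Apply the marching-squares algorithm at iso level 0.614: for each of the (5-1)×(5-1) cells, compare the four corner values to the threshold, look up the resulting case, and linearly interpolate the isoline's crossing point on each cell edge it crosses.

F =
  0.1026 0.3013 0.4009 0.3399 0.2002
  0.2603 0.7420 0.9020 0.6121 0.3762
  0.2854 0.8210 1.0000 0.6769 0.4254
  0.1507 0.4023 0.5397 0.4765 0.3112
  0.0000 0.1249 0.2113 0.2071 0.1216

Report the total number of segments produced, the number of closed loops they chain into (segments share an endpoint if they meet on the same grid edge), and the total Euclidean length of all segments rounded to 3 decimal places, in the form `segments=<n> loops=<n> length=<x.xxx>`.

cell (0,0): code 0100 → (0.710,1.000)–(1.000,0.734)
cell (0,1): code 1100 → (0.425,2.000)–(0.710,1.000)
cell (0,2): code 1000 → (1.000,2.993)–(0.425,2.000)
cell (1,0): code 0110 → (1.000,0.734)–(2.000,0.614)
cell (1,2): code 1101 → (1.029,3.000)–(1.000,2.993)
cell (1,3): code 1000 → (2.000,3.250)–(1.029,3.000)
cell (2,0): code 0010 → (2.000,0.614)–(2.494,1.000)
cell (2,1): code 0011 → (2.494,1.000)–(2.839,2.000)
cell (2,2): code 0011 → (2.839,2.000)–(2.314,3.000)
cell (2,3): code 0001 → (2.314,3.000)–(2.000,3.250)
total: 10 segments, chained into 1 closed loop(s), length Σ = 7.836429

segments=10 loops=1 length=7.836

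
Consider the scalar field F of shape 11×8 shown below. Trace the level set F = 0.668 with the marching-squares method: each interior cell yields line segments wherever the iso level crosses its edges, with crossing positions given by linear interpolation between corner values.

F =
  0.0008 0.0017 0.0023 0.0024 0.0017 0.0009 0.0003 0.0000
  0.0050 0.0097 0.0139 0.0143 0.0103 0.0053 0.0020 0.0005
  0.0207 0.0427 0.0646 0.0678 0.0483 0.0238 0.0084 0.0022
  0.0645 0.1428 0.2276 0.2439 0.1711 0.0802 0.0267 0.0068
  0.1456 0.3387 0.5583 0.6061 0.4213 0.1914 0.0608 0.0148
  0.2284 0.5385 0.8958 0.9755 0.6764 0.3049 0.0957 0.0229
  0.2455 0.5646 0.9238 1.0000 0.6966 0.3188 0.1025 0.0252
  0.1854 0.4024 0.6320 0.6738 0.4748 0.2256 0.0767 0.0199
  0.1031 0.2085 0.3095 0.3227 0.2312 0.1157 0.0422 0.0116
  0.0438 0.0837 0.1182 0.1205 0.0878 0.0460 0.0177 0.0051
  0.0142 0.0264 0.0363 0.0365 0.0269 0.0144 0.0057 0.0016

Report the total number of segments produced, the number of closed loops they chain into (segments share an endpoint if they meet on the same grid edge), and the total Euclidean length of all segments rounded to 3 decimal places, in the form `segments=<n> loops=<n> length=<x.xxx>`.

segments=12 loops=1 length=8.892

cell (4,1): code 0100 → (4.325,2.000)–(5.000,1.362)
cell (4,2): code 1100 → (4.168,3.000)–(4.325,2.000)
cell (4,3): code 1100 → (4.967,4.000)–(4.168,3.000)
cell (4,4): code 1000 → (5.000,4.023)–(4.967,4.000)
cell (5,1): code 0110 → (5.000,1.362)–(6.000,1.288)
cell (5,4): code 1001 → (6.000,4.076)–(5.000,4.023)
cell (6,1): code 0010 → (6.000,1.288)–(6.877,2.000)
cell (6,2): code 0111 → (6.877,2.000)–(7.000,2.861)
cell (6,3): code 1011 → (7.000,3.029)–(6.129,4.000)
cell (6,4): code 0001 → (6.129,4.000)–(6.000,4.076)
cell (7,2): code 0010 → (7.000,2.861)–(7.017,3.000)
cell (7,3): code 0001 → (7.017,3.000)–(7.000,3.029)
total: 12 segments, chained into 1 closed loop(s), length Σ = 8.891803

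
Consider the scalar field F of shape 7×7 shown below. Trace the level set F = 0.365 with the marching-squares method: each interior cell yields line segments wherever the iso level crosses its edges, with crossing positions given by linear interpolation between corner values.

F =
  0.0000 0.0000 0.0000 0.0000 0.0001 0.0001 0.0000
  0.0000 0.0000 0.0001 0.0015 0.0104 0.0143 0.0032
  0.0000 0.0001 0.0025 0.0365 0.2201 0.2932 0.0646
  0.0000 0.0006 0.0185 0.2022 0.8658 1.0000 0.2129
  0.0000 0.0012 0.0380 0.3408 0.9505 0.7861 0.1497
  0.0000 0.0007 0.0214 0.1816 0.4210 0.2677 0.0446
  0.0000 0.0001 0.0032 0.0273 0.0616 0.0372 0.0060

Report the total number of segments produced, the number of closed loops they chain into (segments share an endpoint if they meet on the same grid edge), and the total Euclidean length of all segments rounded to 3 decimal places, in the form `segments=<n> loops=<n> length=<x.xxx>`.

cell (2,3): code 0100 → (2.224,4.000)–(3.000,3.245)
cell (2,4): code 1100 → (2.102,5.000)–(2.224,4.000)
cell (2,5): code 1000 → (3.000,5.807)–(2.102,5.000)
cell (3,3): code 0110 → (3.000,3.245)–(4.000,3.040)
cell (3,5): code 1001 → (4.000,5.662)–(3.000,5.807)
cell (4,3): code 0110 → (4.000,3.040)–(5.000,3.766)
cell (4,4): code 1011 → (5.000,4.365)–(4.812,5.000)
cell (4,5): code 0001 → (4.812,5.000)–(4.000,5.662)
cell (5,3): code 0010 → (5.000,3.766)–(5.156,4.000)
cell (5,4): code 0001 → (5.156,4.000)–(5.000,4.365)
total: 10 segments, chained into 1 closed loop(s), length Σ = 8.952304

segments=10 loops=1 length=8.952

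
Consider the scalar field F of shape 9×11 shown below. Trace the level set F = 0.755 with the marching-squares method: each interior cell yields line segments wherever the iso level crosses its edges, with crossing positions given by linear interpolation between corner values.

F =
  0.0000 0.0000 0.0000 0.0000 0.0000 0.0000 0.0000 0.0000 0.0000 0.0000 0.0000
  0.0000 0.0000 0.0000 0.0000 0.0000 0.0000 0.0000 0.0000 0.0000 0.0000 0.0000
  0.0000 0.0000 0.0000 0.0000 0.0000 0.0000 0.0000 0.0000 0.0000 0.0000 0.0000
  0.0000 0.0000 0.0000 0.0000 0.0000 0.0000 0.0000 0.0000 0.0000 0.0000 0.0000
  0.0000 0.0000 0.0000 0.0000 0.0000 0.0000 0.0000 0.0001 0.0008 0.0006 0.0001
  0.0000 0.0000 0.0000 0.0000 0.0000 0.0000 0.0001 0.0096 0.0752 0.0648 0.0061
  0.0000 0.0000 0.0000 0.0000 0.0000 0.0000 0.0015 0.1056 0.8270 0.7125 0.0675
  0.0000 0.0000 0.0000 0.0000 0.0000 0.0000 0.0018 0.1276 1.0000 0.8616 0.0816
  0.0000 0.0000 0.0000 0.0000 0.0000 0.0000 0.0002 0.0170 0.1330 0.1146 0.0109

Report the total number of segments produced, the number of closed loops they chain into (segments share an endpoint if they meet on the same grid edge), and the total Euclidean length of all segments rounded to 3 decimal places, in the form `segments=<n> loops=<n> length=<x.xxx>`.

cell (5,7): code 0100 → (5.904,8.000)–(6.000,7.900)
cell (5,8): code 1000 → (6.000,8.629)–(5.904,8.000)
cell (6,7): code 0110 → (6.000,7.900)–(7.000,7.719)
cell (6,8): code 1101 → (6.285,9.000)–(6.000,8.629)
cell (6,9): code 1000 → (7.000,9.137)–(6.285,9.000)
cell (7,7): code 0010 → (7.000,7.719)–(7.283,8.000)
cell (7,8): code 0011 → (7.283,8.000)–(7.143,9.000)
cell (7,9): code 0001 → (7.143,9.000)–(7.000,9.137)
total: 8 segments, chained into 1 closed loop(s), length Σ = 4.592275

segments=8 loops=1 length=4.592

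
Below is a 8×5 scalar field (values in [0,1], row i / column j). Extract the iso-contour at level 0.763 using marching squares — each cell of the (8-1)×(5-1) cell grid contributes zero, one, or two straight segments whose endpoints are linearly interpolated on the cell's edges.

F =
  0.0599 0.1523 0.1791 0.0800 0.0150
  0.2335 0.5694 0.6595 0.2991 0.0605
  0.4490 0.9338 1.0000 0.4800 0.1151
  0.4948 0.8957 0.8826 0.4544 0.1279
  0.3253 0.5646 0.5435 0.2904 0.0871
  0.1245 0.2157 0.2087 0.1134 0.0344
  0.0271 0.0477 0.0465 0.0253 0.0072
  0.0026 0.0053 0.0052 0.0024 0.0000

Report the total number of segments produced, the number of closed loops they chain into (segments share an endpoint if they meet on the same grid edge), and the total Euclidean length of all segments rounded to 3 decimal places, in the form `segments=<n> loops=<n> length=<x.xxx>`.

cell (1,0): code 0100 → (1.531,1.000)–(2.000,0.648)
cell (1,1): code 1100 → (1.304,2.000)–(1.531,1.000)
cell (1,2): code 1000 → (2.000,2.456)–(1.304,2.000)
cell (2,0): code 0110 → (2.000,0.648)–(3.000,0.669)
cell (2,2): code 1001 → (3.000,2.279)–(2.000,2.456)
cell (3,0): code 0010 → (3.000,0.669)–(3.401,1.000)
cell (3,1): code 0011 → (3.401,1.000)–(3.353,2.000)
cell (3,2): code 0001 → (3.353,2.000)–(3.000,2.279)
total: 8 segments, chained into 1 closed loop(s), length Σ = 6.430383

segments=8 loops=1 length=6.430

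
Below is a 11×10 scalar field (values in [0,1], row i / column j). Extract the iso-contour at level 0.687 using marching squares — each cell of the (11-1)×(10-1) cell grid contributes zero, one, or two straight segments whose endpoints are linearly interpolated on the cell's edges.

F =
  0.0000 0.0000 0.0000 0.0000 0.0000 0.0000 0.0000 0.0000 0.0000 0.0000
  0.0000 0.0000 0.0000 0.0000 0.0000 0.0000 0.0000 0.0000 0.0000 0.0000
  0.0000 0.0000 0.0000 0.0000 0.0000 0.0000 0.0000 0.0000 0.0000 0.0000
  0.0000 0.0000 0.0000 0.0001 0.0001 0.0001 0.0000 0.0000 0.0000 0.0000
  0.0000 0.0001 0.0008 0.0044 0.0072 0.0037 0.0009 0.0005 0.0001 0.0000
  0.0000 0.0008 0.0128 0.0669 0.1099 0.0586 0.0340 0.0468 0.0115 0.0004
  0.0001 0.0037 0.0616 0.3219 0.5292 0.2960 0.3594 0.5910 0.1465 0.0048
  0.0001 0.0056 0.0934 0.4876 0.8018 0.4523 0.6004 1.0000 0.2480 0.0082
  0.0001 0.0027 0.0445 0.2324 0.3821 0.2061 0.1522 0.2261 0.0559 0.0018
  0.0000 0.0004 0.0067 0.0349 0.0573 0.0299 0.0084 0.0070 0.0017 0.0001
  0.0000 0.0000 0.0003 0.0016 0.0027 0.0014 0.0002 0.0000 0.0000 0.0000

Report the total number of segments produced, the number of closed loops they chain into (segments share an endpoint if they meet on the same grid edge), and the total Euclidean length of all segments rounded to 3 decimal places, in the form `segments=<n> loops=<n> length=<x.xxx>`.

cell (6,3): code 0100 → (6.579,4.000)–(7.000,3.635)
cell (6,4): code 1000 → (7.000,4.328)–(6.579,4.000)
cell (6,6): code 0100 → (6.235,7.000)–(7.000,6.217)
cell (6,7): code 1000 → (7.000,7.416)–(6.235,7.000)
cell (7,3): code 0010 → (7.000,3.635)–(7.274,4.000)
cell (7,4): code 0001 → (7.274,4.000)–(7.000,4.328)
cell (7,6): code 0010 → (7.000,6.217)–(7.404,7.000)
cell (7,7): code 0001 → (7.404,7.000)–(7.000,7.416)
total: 8 segments, chained into 2 closed loop(s), length Σ = 5.403598

segments=8 loops=2 length=5.404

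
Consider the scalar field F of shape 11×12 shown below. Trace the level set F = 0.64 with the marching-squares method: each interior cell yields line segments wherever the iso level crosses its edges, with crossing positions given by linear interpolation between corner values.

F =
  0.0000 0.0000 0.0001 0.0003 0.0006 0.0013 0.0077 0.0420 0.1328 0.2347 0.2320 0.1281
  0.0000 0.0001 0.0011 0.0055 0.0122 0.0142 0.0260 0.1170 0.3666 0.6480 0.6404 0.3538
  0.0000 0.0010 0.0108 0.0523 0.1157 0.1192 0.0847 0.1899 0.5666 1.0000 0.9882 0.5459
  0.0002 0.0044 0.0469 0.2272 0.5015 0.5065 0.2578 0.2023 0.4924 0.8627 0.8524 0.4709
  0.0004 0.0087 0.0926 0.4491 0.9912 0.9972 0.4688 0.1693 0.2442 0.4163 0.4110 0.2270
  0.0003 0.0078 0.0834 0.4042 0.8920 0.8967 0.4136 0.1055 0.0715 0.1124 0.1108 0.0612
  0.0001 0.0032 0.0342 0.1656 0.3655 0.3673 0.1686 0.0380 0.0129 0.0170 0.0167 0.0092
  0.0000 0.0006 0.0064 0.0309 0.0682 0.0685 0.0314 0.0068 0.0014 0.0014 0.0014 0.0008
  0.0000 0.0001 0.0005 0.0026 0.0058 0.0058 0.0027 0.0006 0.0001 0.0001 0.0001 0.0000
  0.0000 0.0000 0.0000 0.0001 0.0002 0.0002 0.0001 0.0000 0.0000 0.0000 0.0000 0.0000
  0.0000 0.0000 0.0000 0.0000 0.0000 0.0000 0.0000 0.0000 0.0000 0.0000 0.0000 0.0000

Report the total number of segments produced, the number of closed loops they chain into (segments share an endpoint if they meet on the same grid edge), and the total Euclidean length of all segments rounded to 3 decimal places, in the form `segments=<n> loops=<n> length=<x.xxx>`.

cell (0,8): code 0100 → (0.981,9.000)–(1.000,8.972)
cell (0,9): code 1100 → (0.999,10.000)–(0.981,9.000)
cell (0,10): code 1000 → (1.000,10.001)–(0.999,10.000)
cell (1,8): code 0110 → (1.000,8.972)–(2.000,8.169)
cell (1,10): code 1001 → (2.000,10.787)–(1.000,10.001)
cell (2,8): code 0110 → (2.000,8.169)–(3.000,8.399)
cell (2,10): code 1001 → (3.000,10.557)–(2.000,10.787)
cell (3,3): code 0100 → (3.283,4.000)–(4.000,3.352)
cell (3,4): code 1100 → (3.272,5.000)–(3.283,4.000)
cell (3,5): code 1000 → (4.000,5.676)–(3.272,5.000)
cell (3,8): code 0010 → (3.000,8.399)–(3.499,9.000)
cell (3,9): code 0011 → (3.499,9.000)–(3.481,10.000)
cell (3,10): code 0001 → (3.481,10.000)–(3.000,10.557)
cell (4,3): code 0110 → (4.000,3.352)–(5.000,3.483)
cell (4,5): code 1001 → (5.000,5.531)–(4.000,5.676)
cell (5,3): code 0010 → (5.000,3.483)–(5.479,4.000)
cell (5,4): code 0011 → (5.479,4.000)–(5.485,5.000)
cell (5,5): code 0001 → (5.485,5.000)–(5.000,5.531)
total: 18 segments, chained into 2 closed loop(s), length Σ = 15.562232

segments=18 loops=2 length=15.562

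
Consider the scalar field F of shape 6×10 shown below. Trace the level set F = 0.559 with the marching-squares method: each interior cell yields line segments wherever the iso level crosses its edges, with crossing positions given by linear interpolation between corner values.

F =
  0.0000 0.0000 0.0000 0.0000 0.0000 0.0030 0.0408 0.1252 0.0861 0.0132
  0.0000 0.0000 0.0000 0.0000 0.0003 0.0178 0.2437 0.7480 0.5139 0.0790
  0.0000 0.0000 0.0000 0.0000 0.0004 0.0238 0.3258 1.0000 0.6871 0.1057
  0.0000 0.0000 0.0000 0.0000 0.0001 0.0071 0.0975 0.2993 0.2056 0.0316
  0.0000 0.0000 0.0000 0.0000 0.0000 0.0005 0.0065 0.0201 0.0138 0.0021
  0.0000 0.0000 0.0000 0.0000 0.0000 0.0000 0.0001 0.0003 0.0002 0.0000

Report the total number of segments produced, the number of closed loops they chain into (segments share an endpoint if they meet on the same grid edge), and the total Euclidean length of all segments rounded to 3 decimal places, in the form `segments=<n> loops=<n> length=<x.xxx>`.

cell (0,6): code 0100 → (0.697,7.000)–(1.000,6.625)
cell (0,7): code 1000 → (1.000,7.807)–(0.697,7.000)
cell (1,6): code 0110 → (1.000,6.625)–(2.000,6.346)
cell (1,7): code 1101 → (1.260,8.000)–(1.000,7.807)
cell (1,8): code 1000 → (2.000,8.220)–(1.260,8.000)
cell (2,6): code 0010 → (2.000,6.346)–(2.629,7.000)
cell (2,7): code 0011 → (2.629,7.000)–(2.266,8.000)
cell (2,8): code 0001 → (2.266,8.000)–(2.000,8.220)
total: 8 segments, chained into 1 closed loop(s), length Σ = 5.795772

segments=8 loops=1 length=5.796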